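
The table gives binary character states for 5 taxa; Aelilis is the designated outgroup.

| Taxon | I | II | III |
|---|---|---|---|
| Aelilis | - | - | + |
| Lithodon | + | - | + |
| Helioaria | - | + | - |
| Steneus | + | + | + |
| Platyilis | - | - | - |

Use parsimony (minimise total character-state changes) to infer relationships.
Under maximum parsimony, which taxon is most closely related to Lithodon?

Character polarity is set by the outgroup: the derived state is whichever differs from the outgroup's state, so for III the derived state is '-', and for the remaining characters it is '+'.
I (derived state '+') is shared by Lithodon and Steneus — a synapomorphy uniting that clade.
II (state '+') occurs in Helioaria and Steneus but conflicts with the nesting implied by the other characters — most parsimoniously interpreted as homoplasy.
Only Helioaria and Platyilis show the derived state '-' for III, supporting them as a clade.
Most parsimonious ingroup topology: ((Lithodon,Steneus),(Helioaria,Platyilis)).
Lithodon and Steneus form a cherry on this tree, so they are sister taxa.

Steneus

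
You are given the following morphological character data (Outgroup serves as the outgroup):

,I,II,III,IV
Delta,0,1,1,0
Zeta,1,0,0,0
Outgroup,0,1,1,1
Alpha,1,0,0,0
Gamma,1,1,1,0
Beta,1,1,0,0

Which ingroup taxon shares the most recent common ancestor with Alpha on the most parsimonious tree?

Character polarity is set by the outgroup: the derived state is whichever differs from the outgroup's state, so for II, III, IV the derived state is '0', and for the remaining characters it is '1'.
I: derived state '1' in Alpha, Beta, Gamma, and Zeta only — synapomorphy for {Alpha, Beta, Gamma, Zeta}.
II (derived state '0') is shared by Alpha and Zeta — a synapomorphy uniting that clade.
Only Alpha, Beta, and Zeta show the derived state '0' for III, supporting them as a clade.
IV (derived state '0') is shared by all ingroup taxa — unites the whole ingroup.
Most parsimonious ingroup topology: ((((Zeta,Alpha),Beta),Gamma),Delta).
Alpha and Zeta form a cherry on this tree, so they are sister taxa.

Zeta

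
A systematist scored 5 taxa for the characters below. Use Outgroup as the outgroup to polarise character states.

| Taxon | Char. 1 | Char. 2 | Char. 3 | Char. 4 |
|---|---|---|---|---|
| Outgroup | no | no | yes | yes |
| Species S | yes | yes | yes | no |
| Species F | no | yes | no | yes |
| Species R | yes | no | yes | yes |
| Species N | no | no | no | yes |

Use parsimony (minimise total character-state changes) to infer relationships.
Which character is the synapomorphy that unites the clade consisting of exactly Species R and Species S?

Char. 1

Character polarity is set by the outgroup: the derived state is whichever differs from the outgroup's state, so for Char. 3, Char. 4 the derived state is 'no', and for the remaining characters it is 'yes'.
Only Species R and Species S show the derived state 'yes' for Char. 1, supporting them as a clade.
Char. 2 (state 'yes') occurs in Species F and Species S but conflicts with the nesting implied by the other characters — most parsimoniously interpreted as homoplasy.
Char. 3 (derived state 'no') is shared by Species F and Species N — a synapomorphy uniting that clade.
Char. 4: derived state 'no' in Species S only — an autapomorphy, so it tells us nothing about relationships among taxa.
Most parsimonious ingroup topology: ((Species S,Species R),(Species F,Species N)).
The clade {Species R, Species S} is supported by Char. 1: its derived state 'yes' occurs in exactly those taxa and in no other taxon (including the outgroup).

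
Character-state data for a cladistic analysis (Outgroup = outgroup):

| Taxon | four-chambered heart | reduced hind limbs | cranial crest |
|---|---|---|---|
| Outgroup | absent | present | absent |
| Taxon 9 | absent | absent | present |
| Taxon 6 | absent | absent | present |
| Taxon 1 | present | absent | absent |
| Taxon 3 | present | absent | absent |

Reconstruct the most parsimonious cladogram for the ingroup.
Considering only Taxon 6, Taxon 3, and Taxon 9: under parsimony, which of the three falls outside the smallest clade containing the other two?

Character polarity is set by the outgroup: the derived state is whichever differs from the outgroup's state, so for reduced hind limbs the derived state is 'absent', and for the remaining characters it is 'present'.
Only Taxon 1 and Taxon 3 show the derived state 'present' for four-chambered heart, supporting them as a clade.
reduced hind limbs (derived state 'absent') is shared by all ingroup taxa — unites the whole ingroup.
cranial crest (derived state 'present') is shared by Taxon 6 and Taxon 9 — a synapomorphy uniting that clade.
Most parsimonious ingroup topology: ((Taxon 9,Taxon 6),(Taxon 1,Taxon 3)).
Taxon 9 and Taxon 6 share a more recent common ancestor with each other than either does with Taxon 3, so Taxon 3 is the least closely related of the three.

Taxon 3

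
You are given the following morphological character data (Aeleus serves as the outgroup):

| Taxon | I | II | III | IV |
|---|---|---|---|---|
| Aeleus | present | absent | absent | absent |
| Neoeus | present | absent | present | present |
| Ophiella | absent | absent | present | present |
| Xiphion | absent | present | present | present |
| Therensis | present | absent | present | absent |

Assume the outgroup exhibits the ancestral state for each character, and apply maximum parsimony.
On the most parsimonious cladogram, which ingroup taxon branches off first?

Character polarity is set by the outgroup: the derived state is whichever differs from the outgroup's state, so for I the derived state is 'absent', and for the remaining characters it is 'present'.
I (derived state 'absent') is shared by Ophiella and Xiphion — a synapomorphy uniting that clade.
II: derived state 'present' in Xiphion only — an autapomorphy, so it tells us nothing about relationships among taxa.
All ingroup taxa share the derived state 'present' for III; it defines the ingroup but does not resolve relationships within it.
IV (derived state 'present') is shared by Neoeus, Ophiella, and Xiphion — a synapomorphy uniting that clade.
Most parsimonious ingroup topology: ((Neoeus,(Ophiella,Xiphion)),Therensis).
Therensis is sister to the clade containing all other ingroup taxa, so it is the earliest-diverging (most basal) ingroup lineage.

Therensis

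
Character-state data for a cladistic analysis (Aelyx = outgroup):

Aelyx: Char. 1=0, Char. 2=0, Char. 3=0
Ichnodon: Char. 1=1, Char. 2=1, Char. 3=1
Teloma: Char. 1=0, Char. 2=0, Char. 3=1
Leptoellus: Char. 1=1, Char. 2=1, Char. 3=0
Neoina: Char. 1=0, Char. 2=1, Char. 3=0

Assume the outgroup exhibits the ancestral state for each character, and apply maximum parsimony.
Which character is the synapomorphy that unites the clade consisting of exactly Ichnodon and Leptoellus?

The outgroup has state '0' for every character, so '1' is the derived state throughout.
Char. 1: derived state '1' in Ichnodon and Leptoellus only — synapomorphy for {Ichnodon, Leptoellus}.
Char. 2: derived state '1' in Ichnodon, Leptoellus, and Neoina only — synapomorphy for {Ichnodon, Leptoellus, Neoina}.
Char. 3 (state '1') occurs in Ichnodon and Teloma but conflicts with the nesting implied by the other characters — most parsimoniously interpreted as homoplasy.
Most parsimonious ingroup topology: (((Ichnodon,Leptoellus),Neoina),Teloma).
The clade {Ichnodon, Leptoellus} is supported by Char. 1: its derived state '1' occurs in exactly those taxa and in no other taxon (including the outgroup).

Char. 1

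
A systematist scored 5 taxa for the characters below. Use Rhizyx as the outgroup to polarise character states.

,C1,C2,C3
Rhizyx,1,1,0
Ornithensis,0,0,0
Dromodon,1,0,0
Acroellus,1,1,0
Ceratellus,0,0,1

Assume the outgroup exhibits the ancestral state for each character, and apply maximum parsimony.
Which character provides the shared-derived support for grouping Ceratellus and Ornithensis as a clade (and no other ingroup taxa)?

Character polarity is set by the outgroup: the derived state is whichever differs from the outgroup's state, so for C1, C2 the derived state is '0', and for the remaining characters it is '1'.
Only Ceratellus and Ornithensis show the derived state '0' for C1, supporting them as a clade.
C2: derived state '0' in Ceratellus, Dromodon, and Ornithensis only — synapomorphy for {Ceratellus, Dromodon, Ornithensis}.
C3: derived state '1' in Ceratellus only — an autapomorphy, so it tells us nothing about relationships among taxa.
Most parsimonious ingroup topology: (((Ornithensis,Ceratellus),Dromodon),Acroellus).
The clade {Ceratellus, Ornithensis} is supported by C1: its derived state '0' occurs in exactly those taxa and in no other taxon (including the outgroup).

C1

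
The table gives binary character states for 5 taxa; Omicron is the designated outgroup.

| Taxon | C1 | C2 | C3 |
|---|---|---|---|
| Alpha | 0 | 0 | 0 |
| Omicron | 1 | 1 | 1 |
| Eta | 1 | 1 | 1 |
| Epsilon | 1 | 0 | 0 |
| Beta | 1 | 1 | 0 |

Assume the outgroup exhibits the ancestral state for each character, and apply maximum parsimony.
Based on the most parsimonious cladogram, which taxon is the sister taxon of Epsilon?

The outgroup has state '1' for every character, so '0' is the derived state throughout.
C1 (derived state '0') is unique to Alpha (autapomorphy; uninformative for grouping).
C2 (derived state '0') is shared by Alpha and Epsilon — a synapomorphy uniting that clade.
Only Alpha, Beta, and Epsilon show the derived state '0' for C3, supporting them as a clade.
Most parsimonious ingroup topology: (Eta,(Beta,(Alpha,Epsilon))).
Epsilon and Alpha form a cherry on this tree, so they are sister taxa.

Alpha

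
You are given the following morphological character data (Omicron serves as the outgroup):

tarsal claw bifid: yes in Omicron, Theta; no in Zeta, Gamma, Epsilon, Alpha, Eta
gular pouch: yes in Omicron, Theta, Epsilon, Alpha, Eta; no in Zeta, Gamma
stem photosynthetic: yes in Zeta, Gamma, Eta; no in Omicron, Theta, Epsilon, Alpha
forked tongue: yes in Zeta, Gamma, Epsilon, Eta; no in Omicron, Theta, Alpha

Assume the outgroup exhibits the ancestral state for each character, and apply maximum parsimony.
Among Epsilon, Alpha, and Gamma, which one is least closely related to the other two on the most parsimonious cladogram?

Alpha

Character polarity is set by the outgroup: the derived state is whichever differs from the outgroup's state, so for tarsal claw bifid, gular pouch the derived state is 'no', and for the remaining characters it is 'yes'.
tarsal claw bifid: derived state 'no' in Alpha, Epsilon, Eta, Gamma, and Zeta only — synapomorphy for {Alpha, Epsilon, Eta, Gamma, Zeta}.
gular pouch (derived state 'no') is shared by Gamma and Zeta — a synapomorphy uniting that clade.
stem photosynthetic: derived state 'yes' in Eta, Gamma, and Zeta only — synapomorphy for {Eta, Gamma, Zeta}.
forked tongue (derived state 'yes') is shared by Epsilon, Eta, Gamma, and Zeta — a synapomorphy uniting that clade.
Most parsimonious ingroup topology: (((((Zeta,Gamma),Eta),Epsilon),Alpha),Theta).
Gamma and Epsilon share a more recent common ancestor with each other than either does with Alpha, so Alpha is the least closely related of the three.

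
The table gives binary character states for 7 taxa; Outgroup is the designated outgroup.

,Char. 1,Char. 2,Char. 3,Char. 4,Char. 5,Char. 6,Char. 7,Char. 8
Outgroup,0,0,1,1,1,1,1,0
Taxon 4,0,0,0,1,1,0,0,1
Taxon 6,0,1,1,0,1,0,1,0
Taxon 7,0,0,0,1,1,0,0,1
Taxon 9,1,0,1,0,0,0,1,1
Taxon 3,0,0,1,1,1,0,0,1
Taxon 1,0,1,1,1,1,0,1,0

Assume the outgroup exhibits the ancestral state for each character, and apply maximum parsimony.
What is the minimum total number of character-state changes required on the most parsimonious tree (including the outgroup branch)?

Character polarity is set by the outgroup: the derived state is whichever differs from the outgroup's state, so for Char. 3, Char. 4, Char. 5, Char. 6, Char. 7 the derived state is '0', and for the remaining characters it is '1'.
Char. 1: derived state '1' in Taxon 9 only — an autapomorphy, so it tells us nothing about relationships among taxa.
Char. 2 (derived state '1') is shared by Taxon 1 and Taxon 6 — a synapomorphy uniting that clade.
Only Taxon 4 and Taxon 7 show the derived state '0' for Char. 3, supporting them as a clade.
Char. 4 (state '0') occurs in Taxon 6 and Taxon 9 but conflicts with the nesting implied by the other characters — most parsimoniously interpreted as homoplasy.
Char. 5: derived state '0' in Taxon 9 only — an autapomorphy, so it tells us nothing about relationships among taxa.
Char. 6 (derived state '0') is shared by all ingroup taxa — unites the whole ingroup.
Char. 7: derived state '0' in Taxon 3, Taxon 4, and Taxon 7 only — synapomorphy for {Taxon 3, Taxon 4, Taxon 7}.
Only Taxon 3, Taxon 4, Taxon 7, and Taxon 9 show the derived state '1' for Char. 8, supporting them as a clade.
Most parsimonious ingroup topology: ((((Taxon 4,Taxon 7),Taxon 3),Taxon 9),(Taxon 6,Taxon 1)).
Changes per character on this tree: Char. 1: 1; Char. 2: 1; Char. 3: 1; Char. 4: 2; Char. 5: 1; Char. 6: 1; Char. 7: 1; Char. 8: 1.
Total = 9.

9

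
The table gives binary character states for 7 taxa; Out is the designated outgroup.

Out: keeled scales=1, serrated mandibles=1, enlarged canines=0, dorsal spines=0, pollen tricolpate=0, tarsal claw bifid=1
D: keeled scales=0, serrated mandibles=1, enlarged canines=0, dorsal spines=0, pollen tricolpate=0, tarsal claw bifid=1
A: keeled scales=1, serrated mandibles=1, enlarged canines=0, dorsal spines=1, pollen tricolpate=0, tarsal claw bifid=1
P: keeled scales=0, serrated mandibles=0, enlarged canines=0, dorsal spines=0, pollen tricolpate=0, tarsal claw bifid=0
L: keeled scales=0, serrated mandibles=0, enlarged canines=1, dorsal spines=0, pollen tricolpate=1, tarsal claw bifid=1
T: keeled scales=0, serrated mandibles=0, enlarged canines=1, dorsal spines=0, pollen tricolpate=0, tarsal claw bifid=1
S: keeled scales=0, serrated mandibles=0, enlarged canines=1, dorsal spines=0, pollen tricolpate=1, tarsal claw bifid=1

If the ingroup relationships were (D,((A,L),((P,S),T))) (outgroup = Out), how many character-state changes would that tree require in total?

11

Map each character onto (D,((A,L),((P,S),T))) (rooted by Out) and count the minimum state changes it requires (Fitch parsimony):
keeled scales: 2; serrated mandibles: 2; enlarged canines: 3; dorsal spines: 1; pollen tricolpate: 2; tarsal claw bifid: 1.
Total tree length = 11.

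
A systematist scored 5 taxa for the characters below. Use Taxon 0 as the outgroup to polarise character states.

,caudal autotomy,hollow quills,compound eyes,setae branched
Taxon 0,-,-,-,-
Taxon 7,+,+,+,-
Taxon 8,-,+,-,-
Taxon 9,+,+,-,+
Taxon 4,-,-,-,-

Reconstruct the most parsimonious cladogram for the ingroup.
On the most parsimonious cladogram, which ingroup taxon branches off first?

The outgroup has state '-' for every character, so '+' is the derived state throughout.
caudal autotomy: derived state '+' in Taxon 7 and Taxon 9 only — synapomorphy for {Taxon 7, Taxon 9}.
hollow quills: derived state '+' in Taxon 7, Taxon 8, and Taxon 9 only — synapomorphy for {Taxon 7, Taxon 8, Taxon 9}.
compound eyes: derived state '+' in Taxon 7 only — an autapomorphy, so it tells us nothing about relationships among taxa.
setae branched (derived state '+') is unique to Taxon 9 (autapomorphy; uninformative for grouping).
Most parsimonious ingroup topology: (Taxon 4,(Taxon 8,(Taxon 7,Taxon 9))).
Taxon 4 is sister to the clade containing all other ingroup taxa, so it is the earliest-diverging (most basal) ingroup lineage.

Taxon 4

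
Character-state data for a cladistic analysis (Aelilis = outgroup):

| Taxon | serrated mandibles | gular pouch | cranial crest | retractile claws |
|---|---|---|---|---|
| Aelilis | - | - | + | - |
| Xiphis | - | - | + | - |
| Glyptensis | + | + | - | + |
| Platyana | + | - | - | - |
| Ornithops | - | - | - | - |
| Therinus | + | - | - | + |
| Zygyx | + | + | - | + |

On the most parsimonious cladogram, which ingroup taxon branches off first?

Character polarity is set by the outgroup: the derived state is whichever differs from the outgroup's state, so for cranial crest the derived state is '-', and for the remaining characters it is '+'.
serrated mandibles: derived state '+' in Glyptensis, Platyana, Therinus, and Zygyx only — synapomorphy for {Glyptensis, Platyana, Therinus, Zygyx}.
gular pouch: derived state '+' in Glyptensis and Zygyx only — synapomorphy for {Glyptensis, Zygyx}.
Only Glyptensis, Ornithops, Platyana, Therinus, and Zygyx show the derived state '-' for cranial crest, supporting them as a clade.
retractile claws: derived state '+' in Glyptensis, Therinus, and Zygyx only — synapomorphy for {Glyptensis, Therinus, Zygyx}.
Most parsimonious ingroup topology: (Xiphis,((((Glyptensis,Zygyx),Therinus),Platyana),Ornithops)).
Xiphis is sister to the clade containing all other ingroup taxa, so it is the earliest-diverging (most basal) ingroup lineage.

Xiphis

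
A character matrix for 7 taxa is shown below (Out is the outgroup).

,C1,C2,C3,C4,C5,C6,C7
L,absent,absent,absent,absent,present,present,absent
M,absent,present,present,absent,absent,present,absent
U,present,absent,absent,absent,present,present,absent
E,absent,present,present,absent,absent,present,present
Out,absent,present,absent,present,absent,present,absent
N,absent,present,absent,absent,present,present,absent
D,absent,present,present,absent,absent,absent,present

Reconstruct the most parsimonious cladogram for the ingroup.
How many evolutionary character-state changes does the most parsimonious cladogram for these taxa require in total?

Character polarity is set by the outgroup: the derived state is whichever differs from the outgroup's state, so for C2, C4, C6 the derived state is 'absent', and for the remaining characters it is 'present'.
C1 (derived state 'present') is unique to U (autapomorphy; uninformative for grouping).
C2: derived state 'absent' in L and U only — synapomorphy for {L, U}.
Only D, E, and M show the derived state 'present' for C3, supporting them as a clade.
C4 (derived state 'absent') is shared by all ingroup taxa — unites the whole ingroup.
Only L, N, and U show the derived state 'present' for C5, supporting them as a clade.
C6 (derived state 'absent') is unique to D (autapomorphy; uninformative for grouping).
Only D and E show the derived state 'present' for C7, supporting them as a clade.
Most parsimonious ingroup topology: ((N,(U,L)),((E,D),M)).
Changes per character on this tree: C1: 1; C2: 1; C3: 1; C4: 1; C5: 1; C6: 1; C7: 1.
Total = 7.

7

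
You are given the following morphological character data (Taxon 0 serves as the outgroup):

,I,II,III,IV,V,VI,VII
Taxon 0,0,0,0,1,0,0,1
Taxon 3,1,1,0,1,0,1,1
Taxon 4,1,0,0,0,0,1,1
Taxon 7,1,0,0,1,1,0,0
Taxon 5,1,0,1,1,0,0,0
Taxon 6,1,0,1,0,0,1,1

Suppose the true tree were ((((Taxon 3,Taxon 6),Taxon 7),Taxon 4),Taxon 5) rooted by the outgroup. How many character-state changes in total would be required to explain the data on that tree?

11

Map each character onto ((((Taxon 3,Taxon 6),Taxon 7),Taxon 4),Taxon 5) (rooted by Taxon 0) and count the minimum state changes it requires (Fitch parsimony):
I: 1; II: 1; III: 2; IV: 2; V: 1; VI: 2; VII: 2.
Total tree length = 11.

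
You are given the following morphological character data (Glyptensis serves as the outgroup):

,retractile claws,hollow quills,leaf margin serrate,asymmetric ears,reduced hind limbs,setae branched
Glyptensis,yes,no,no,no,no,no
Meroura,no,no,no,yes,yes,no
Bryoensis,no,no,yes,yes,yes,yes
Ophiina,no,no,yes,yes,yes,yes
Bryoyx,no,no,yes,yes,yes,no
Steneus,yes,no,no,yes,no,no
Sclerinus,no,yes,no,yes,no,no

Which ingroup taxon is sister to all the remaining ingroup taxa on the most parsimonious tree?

Character polarity is set by the outgroup: the derived state is whichever differs from the outgroup's state, so for retractile claws the derived state is 'no', and for the remaining characters it is 'yes'.
Only Bryoensis, Bryoyx, Meroura, Ophiina, and Sclerinus show the derived state 'no' for retractile claws, supporting them as a clade.
hollow quills: derived state 'yes' in Sclerinus only — an autapomorphy, so it tells us nothing about relationships among taxa.
leaf margin serrate: derived state 'yes' in Bryoensis, Bryoyx, and Ophiina only — synapomorphy for {Bryoensis, Bryoyx, Ophiina}.
All ingroup taxa share the derived state 'yes' for asymmetric ears; it defines the ingroup but does not resolve relationships within it.
Only Bryoensis, Bryoyx, Meroura, and Ophiina show the derived state 'yes' for reduced hind limbs, supporting them as a clade.
setae branched (derived state 'yes') is shared by Bryoensis and Ophiina — a synapomorphy uniting that clade.
Most parsimonious ingroup topology: (((Meroura,((Bryoensis,Ophiina),Bryoyx)),Sclerinus),Steneus).
Steneus is sister to the clade containing all other ingroup taxa, so it is the earliest-diverging (most basal) ingroup lineage.

Steneus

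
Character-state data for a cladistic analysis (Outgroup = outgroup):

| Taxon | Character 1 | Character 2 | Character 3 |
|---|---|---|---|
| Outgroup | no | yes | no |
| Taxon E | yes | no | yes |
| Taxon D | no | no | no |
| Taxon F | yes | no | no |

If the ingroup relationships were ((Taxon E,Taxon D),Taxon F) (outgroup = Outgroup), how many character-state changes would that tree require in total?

4

Map each character onto ((Taxon E,Taxon D),Taxon F) (rooted by Outgroup) and count the minimum state changes it requires (Fitch parsimony):
Character 1: 2; Character 2: 1; Character 3: 1.
Total tree length = 4.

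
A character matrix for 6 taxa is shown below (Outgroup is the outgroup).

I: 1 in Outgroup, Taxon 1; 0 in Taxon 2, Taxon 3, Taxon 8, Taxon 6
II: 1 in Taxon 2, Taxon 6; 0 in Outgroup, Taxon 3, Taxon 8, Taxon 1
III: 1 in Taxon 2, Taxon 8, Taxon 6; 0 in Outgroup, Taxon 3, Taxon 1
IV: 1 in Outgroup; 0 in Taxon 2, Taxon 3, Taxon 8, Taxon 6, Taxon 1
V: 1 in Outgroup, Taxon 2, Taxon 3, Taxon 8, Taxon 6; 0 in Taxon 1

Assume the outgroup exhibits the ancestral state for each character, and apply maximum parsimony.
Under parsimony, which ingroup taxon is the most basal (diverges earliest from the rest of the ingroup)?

Taxon 1

Character polarity is set by the outgroup: the derived state is whichever differs from the outgroup's state, so for I, IV, V the derived state is '0', and for the remaining characters it is '1'.
I: derived state '0' in Taxon 2, Taxon 3, Taxon 6, and Taxon 8 only — synapomorphy for {Taxon 2, Taxon 3, Taxon 6, Taxon 8}.
II (derived state '1') is shared by Taxon 2 and Taxon 6 — a synapomorphy uniting that clade.
III: derived state '1' in Taxon 2, Taxon 6, and Taxon 8 only — synapomorphy for {Taxon 2, Taxon 6, Taxon 8}.
IV (derived state '0') is shared by all ingroup taxa — unites the whole ingroup.
V: derived state '0' in Taxon 1 only — an autapomorphy, so it tells us nothing about relationships among taxa.
Most parsimonious ingroup topology: ((((Taxon 2,Taxon 6),Taxon 8),Taxon 3),Taxon 1).
Taxon 1 is sister to the clade containing all other ingroup taxa, so it is the earliest-diverging (most basal) ingroup lineage.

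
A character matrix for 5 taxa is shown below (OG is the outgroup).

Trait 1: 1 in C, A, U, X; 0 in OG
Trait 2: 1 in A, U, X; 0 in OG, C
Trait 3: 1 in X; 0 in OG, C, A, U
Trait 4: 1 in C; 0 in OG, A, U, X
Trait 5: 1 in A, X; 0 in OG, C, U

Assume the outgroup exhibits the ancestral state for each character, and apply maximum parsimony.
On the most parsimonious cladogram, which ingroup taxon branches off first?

The outgroup has state '0' for every character, so '1' is the derived state throughout.
All ingroup taxa share the derived state '1' for Trait 1; it defines the ingroup but does not resolve relationships within it.
Trait 2: derived state '1' in A, U, and X only — synapomorphy for {A, U, X}.
Trait 3: derived state '1' in X only — an autapomorphy, so it tells us nothing about relationships among taxa.
Trait 4: derived state '1' in C only — an autapomorphy, so it tells us nothing about relationships among taxa.
Trait 5: derived state '1' in A and X only — synapomorphy for {A, X}.
Most parsimonious ingroup topology: (C,((A,X),U)).
C is sister to the clade containing all other ingroup taxa, so it is the earliest-diverging (most basal) ingroup lineage.

C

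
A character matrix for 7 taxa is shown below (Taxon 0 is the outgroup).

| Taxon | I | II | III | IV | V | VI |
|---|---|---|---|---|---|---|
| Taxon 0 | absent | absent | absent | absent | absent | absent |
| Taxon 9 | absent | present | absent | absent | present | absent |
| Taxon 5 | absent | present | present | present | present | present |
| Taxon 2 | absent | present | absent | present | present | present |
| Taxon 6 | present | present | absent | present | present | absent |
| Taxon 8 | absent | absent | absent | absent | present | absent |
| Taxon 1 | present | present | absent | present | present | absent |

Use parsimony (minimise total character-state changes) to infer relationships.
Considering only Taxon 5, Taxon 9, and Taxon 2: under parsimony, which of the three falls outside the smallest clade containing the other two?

Taxon 9

The outgroup has state 'absent' for every character, so 'present' is the derived state throughout.
Only Taxon 1 and Taxon 6 show the derived state 'present' for I, supporting them as a clade.
II (derived state 'present') is shared by Taxon 1, Taxon 2, Taxon 5, Taxon 6, and Taxon 9 — a synapomorphy uniting that clade.
III: derived state 'present' in Taxon 5 only — an autapomorphy, so it tells us nothing about relationships among taxa.
IV: derived state 'present' in Taxon 1, Taxon 2, Taxon 5, and Taxon 6 only — synapomorphy for {Taxon 1, Taxon 2, Taxon 5, Taxon 6}.
All ingroup taxa share the derived state 'present' for V; it defines the ingroup but does not resolve relationships within it.
VI: derived state 'present' in Taxon 2 and Taxon 5 only — synapomorphy for {Taxon 2, Taxon 5}.
Most parsimonious ingroup topology: ((Taxon 9,((Taxon 5,Taxon 2),(Taxon 6,Taxon 1))),Taxon 8).
Taxon 5 and Taxon 2 share a more recent common ancestor with each other than either does with Taxon 9, so Taxon 9 is the least closely related of the three.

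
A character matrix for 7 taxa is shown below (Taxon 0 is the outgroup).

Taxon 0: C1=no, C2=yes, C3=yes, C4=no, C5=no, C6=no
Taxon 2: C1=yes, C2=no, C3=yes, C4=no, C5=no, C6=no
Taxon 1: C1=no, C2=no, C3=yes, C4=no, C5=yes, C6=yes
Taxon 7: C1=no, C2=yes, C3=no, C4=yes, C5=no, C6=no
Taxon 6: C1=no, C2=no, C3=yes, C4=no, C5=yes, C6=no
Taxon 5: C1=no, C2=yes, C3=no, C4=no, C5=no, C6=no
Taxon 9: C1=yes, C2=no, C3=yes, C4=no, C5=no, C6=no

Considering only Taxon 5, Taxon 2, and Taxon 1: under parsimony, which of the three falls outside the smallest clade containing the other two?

Character polarity is set by the outgroup: the derived state is whichever differs from the outgroup's state, so for C2, C3 the derived state is 'no', and for the remaining characters it is 'yes'.
C1: derived state 'yes' in Taxon 2 and Taxon 9 only — synapomorphy for {Taxon 2, Taxon 9}.
C2: derived state 'no' in Taxon 1, Taxon 2, Taxon 6, and Taxon 9 only — synapomorphy for {Taxon 1, Taxon 2, Taxon 6, Taxon 9}.
C3: derived state 'no' in Taxon 5 and Taxon 7 only — synapomorphy for {Taxon 5, Taxon 7}.
C4: derived state 'yes' in Taxon 7 only — an autapomorphy, so it tells us nothing about relationships among taxa.
Only Taxon 1 and Taxon 6 show the derived state 'yes' for C5, supporting them as a clade.
C6: derived state 'yes' in Taxon 1 only — an autapomorphy, so it tells us nothing about relationships among taxa.
Most parsimonious ingroup topology: (((Taxon 2,Taxon 9),(Taxon 1,Taxon 6)),(Taxon 7,Taxon 5)).
Taxon 2 and Taxon 1 share a more recent common ancestor with each other than either does with Taxon 5, so Taxon 5 is the least closely related of the three.

Taxon 5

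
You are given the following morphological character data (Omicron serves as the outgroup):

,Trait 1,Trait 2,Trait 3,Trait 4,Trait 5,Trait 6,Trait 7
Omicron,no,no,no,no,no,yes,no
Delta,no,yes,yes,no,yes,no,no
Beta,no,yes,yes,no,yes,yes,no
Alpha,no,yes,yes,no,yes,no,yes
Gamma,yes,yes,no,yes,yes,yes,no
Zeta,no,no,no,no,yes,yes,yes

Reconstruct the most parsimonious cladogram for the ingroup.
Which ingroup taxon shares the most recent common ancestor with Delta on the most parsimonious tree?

Alpha

Character polarity is set by the outgroup: the derived state is whichever differs from the outgroup's state, so for Trait 6 the derived state is 'no', and for the remaining characters it is 'yes'.
Trait 1: derived state 'yes' in Gamma only — an autapomorphy, so it tells us nothing about relationships among taxa.
Only Alpha, Beta, Delta, and Gamma show the derived state 'yes' for Trait 2, supporting them as a clade.
Trait 3: derived state 'yes' in Alpha, Beta, and Delta only — synapomorphy for {Alpha, Beta, Delta}.
Trait 4 (derived state 'yes') is unique to Gamma (autapomorphy; uninformative for grouping).
All ingroup taxa share the derived state 'yes' for Trait 5; it defines the ingroup but does not resolve relationships within it.
Trait 6 (derived state 'no') is shared by Alpha and Delta — a synapomorphy uniting that clade.
Trait 7 groups Alpha and Zeta, which is incompatible with the clades supported by the remaining characters; treating it as convergent (homoplasy) costs fewer steps than any alternative tree.
Most parsimonious ingroup topology: ((((Delta,Alpha),Beta),Gamma),Zeta).
Delta and Alpha form a cherry on this tree, so they are sister taxa.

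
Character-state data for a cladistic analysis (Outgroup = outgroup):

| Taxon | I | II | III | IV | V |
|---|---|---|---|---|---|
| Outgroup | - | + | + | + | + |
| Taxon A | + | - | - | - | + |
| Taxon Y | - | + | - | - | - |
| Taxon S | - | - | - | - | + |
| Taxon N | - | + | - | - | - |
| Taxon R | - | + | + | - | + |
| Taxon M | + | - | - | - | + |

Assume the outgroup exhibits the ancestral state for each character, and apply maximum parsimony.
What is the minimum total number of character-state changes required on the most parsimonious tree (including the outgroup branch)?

5

Character polarity is set by the outgroup: the derived state is whichever differs from the outgroup's state, so for II, III, IV, V the derived state is '-', and for the remaining characters it is '+'.
Only Taxon A and Taxon M show the derived state '+' for I, supporting them as a clade.
II (derived state '-') is shared by Taxon A, Taxon M, and Taxon S — a synapomorphy uniting that clade.
Only Taxon A, Taxon M, Taxon N, Taxon S, and Taxon Y show the derived state '-' for III, supporting them as a clade.
IV (derived state '-') is shared by all ingroup taxa — unites the whole ingroup.
Only Taxon N and Taxon Y show the derived state '-' for V, supporting them as a clade.
Most parsimonious ingroup topology: ((((Taxon A,Taxon M),Taxon S),(Taxon Y,Taxon N)),Taxon R).
Changes per character on this tree: I: 1; II: 1; III: 1; IV: 1; V: 1.
Total = 5.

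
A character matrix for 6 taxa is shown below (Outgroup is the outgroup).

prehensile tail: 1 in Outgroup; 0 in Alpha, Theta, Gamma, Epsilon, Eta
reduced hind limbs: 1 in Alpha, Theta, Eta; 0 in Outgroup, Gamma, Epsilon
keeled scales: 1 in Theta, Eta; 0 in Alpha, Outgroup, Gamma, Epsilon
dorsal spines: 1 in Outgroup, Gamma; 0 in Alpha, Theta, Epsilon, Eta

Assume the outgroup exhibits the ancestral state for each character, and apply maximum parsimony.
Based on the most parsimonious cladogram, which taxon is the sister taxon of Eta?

Theta

Character polarity is set by the outgroup: the derived state is whichever differs from the outgroup's state, so for prehensile tail, dorsal spines the derived state is '0', and for the remaining characters it is '1'.
prehensile tail (derived state '0') is shared by all ingroup taxa — unites the whole ingroup.
Only Alpha, Eta, and Theta show the derived state '1' for reduced hind limbs, supporting them as a clade.
keeled scales: derived state '1' in Eta and Theta only — synapomorphy for {Eta, Theta}.
dorsal spines: derived state '0' in Alpha, Epsilon, Eta, and Theta only — synapomorphy for {Alpha, Epsilon, Eta, Theta}.
Most parsimonious ingroup topology: ((Epsilon,(Alpha,(Theta,Eta))),Gamma).
Eta and Theta form a cherry on this tree, so they are sister taxa.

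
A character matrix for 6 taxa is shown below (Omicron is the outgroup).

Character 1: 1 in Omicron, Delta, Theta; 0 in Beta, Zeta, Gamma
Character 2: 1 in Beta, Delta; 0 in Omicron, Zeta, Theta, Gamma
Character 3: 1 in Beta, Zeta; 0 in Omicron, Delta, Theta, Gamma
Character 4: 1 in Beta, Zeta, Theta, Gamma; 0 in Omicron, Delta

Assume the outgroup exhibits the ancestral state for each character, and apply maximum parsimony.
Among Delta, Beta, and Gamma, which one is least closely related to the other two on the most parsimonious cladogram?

Character polarity is set by the outgroup: the derived state is whichever differs from the outgroup's state, so for Character 1 the derived state is '0', and for the remaining characters it is '1'.
Only Beta, Gamma, and Zeta show the derived state '0' for Character 1, supporting them as a clade.
Character 2 (state '1') occurs in Beta and Delta but conflicts with the nesting implied by the other characters — most parsimoniously interpreted as homoplasy.
Character 3 (derived state '1') is shared by Beta and Zeta — a synapomorphy uniting that clade.
Character 4 (derived state '1') is shared by Beta, Gamma, Theta, and Zeta — a synapomorphy uniting that clade.
Most parsimonious ingroup topology: ((((Beta,Zeta),Gamma),Theta),Delta).
Gamma and Beta share a more recent common ancestor with each other than either does with Delta, so Delta is the least closely related of the three.

Delta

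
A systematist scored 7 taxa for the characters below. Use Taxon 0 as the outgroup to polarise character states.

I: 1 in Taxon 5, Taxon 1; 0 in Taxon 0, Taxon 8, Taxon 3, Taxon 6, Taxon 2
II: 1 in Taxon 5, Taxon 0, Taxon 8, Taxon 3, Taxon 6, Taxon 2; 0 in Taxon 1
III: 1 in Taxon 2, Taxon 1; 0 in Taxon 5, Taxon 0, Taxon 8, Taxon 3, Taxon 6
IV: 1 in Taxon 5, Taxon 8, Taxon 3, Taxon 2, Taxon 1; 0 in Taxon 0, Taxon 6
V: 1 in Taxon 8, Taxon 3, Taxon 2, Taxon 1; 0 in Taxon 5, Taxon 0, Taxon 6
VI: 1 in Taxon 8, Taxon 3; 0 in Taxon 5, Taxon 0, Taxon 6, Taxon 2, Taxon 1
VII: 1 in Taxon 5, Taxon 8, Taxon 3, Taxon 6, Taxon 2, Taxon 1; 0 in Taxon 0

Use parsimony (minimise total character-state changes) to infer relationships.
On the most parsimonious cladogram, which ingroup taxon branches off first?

Taxon 6

Character polarity is set by the outgroup: the derived state is whichever differs from the outgroup's state, so for II the derived state is '0', and for the remaining characters it is '1'.
I (state '1') occurs in Taxon 1 and Taxon 5 but conflicts with the nesting implied by the other characters — most parsimoniously interpreted as homoplasy.
II: derived state '0' in Taxon 1 only — an autapomorphy, so it tells us nothing about relationships among taxa.
Only Taxon 1 and Taxon 2 show the derived state '1' for III, supporting them as a clade.
Only Taxon 1, Taxon 2, Taxon 3, Taxon 5, and Taxon 8 show the derived state '1' for IV, supporting them as a clade.
V (derived state '1') is shared by Taxon 1, Taxon 2, Taxon 3, and Taxon 8 — a synapomorphy uniting that clade.
VI: derived state '1' in Taxon 3 and Taxon 8 only — synapomorphy for {Taxon 3, Taxon 8}.
All ingroup taxa share the derived state '1' for VII; it defines the ingroup but does not resolve relationships within it.
Most parsimonious ingroup topology: (Taxon 6,(((Taxon 3,Taxon 8),(Taxon 2,Taxon 1)),Taxon 5)).
Taxon 6 is sister to the clade containing all other ingroup taxa, so it is the earliest-diverging (most basal) ingroup lineage.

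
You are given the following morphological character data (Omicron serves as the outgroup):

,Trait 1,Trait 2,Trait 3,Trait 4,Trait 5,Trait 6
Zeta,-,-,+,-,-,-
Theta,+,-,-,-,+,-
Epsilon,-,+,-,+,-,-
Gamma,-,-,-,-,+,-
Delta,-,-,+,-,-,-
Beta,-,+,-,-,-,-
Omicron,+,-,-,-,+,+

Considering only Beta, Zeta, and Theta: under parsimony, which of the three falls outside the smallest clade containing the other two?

Theta

Character polarity is set by the outgroup: the derived state is whichever differs from the outgroup's state, so for Trait 1, Trait 5, Trait 6 the derived state is '-', and for the remaining characters it is '+'.
Only Beta, Delta, Epsilon, Gamma, and Zeta show the derived state '-' for Trait 1, supporting them as a clade.
Trait 2 (derived state '+') is shared by Beta and Epsilon — a synapomorphy uniting that clade.
Trait 3 (derived state '+') is shared by Delta and Zeta — a synapomorphy uniting that clade.
Trait 4 (derived state '+') is unique to Epsilon (autapomorphy; uninformative for grouping).
Trait 5 (derived state '-') is shared by Beta, Delta, Epsilon, and Zeta — a synapomorphy uniting that clade.
Trait 6 (derived state '-') is shared by all ingroup taxa — unites the whole ingroup.
Most parsimonious ingroup topology: ((Gamma,((Zeta,Delta),(Beta,Epsilon))),Theta).
Beta and Zeta share a more recent common ancestor with each other than either does with Theta, so Theta is the least closely related of the three.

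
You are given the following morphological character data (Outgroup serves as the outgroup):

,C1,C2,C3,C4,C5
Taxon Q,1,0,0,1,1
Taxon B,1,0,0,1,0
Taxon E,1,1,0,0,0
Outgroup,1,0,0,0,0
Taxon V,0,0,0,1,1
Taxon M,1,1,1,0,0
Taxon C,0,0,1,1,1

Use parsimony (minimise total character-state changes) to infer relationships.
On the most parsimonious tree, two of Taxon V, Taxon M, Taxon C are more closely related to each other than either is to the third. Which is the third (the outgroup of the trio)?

Taxon M

Character polarity is set by the outgroup: the derived state is whichever differs from the outgroup's state, so for C1 the derived state is '0', and for the remaining characters it is '1'.
C1 (derived state '0') is shared by Taxon C and Taxon V — a synapomorphy uniting that clade.
C2: derived state '1' in Taxon E and Taxon M only — synapomorphy for {Taxon E, Taxon M}.
C3 groups Taxon C and Taxon M, which is incompatible with the clades supported by the remaining characters; treating it as convergent (homoplasy) costs fewer steps than any alternative tree.
C4: derived state '1' in Taxon B, Taxon C, Taxon Q, and Taxon V only — synapomorphy for {Taxon B, Taxon C, Taxon Q, Taxon V}.
Only Taxon C, Taxon Q, and Taxon V show the derived state '1' for C5, supporting them as a clade.
Most parsimonious ingroup topology: ((((Taxon V,Taxon C),Taxon Q),Taxon B),(Taxon E,Taxon M)).
Taxon C and Taxon V share a more recent common ancestor with each other than either does with Taxon M, so Taxon M is the least closely related of the three.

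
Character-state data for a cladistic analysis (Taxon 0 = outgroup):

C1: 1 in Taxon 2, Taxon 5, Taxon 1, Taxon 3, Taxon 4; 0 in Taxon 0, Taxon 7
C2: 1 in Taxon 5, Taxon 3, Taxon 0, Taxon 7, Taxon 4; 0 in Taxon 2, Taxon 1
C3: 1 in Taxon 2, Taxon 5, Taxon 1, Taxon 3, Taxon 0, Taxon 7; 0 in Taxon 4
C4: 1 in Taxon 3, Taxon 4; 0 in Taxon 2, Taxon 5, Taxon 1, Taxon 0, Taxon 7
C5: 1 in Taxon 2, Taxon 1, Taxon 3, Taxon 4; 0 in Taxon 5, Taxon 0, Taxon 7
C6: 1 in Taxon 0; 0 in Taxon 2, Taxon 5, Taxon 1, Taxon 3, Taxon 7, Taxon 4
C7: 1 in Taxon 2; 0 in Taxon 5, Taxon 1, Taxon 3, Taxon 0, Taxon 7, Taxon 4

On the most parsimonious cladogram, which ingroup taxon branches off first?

Taxon 7

Character polarity is set by the outgroup: the derived state is whichever differs from the outgroup's state, so for C2, C3, C6 the derived state is '0', and for the remaining characters it is '1'.
C1: derived state '1' in Taxon 1, Taxon 2, Taxon 3, Taxon 4, and Taxon 5 only — synapomorphy for {Taxon 1, Taxon 2, Taxon 3, Taxon 4, Taxon 5}.
C2 (derived state '0') is shared by Taxon 1 and Taxon 2 — a synapomorphy uniting that clade.
C3 (derived state '0') is unique to Taxon 4 (autapomorphy; uninformative for grouping).
Only Taxon 3 and Taxon 4 show the derived state '1' for C4, supporting them as a clade.
C5 (derived state '1') is shared by Taxon 1, Taxon 2, Taxon 3, and Taxon 4 — a synapomorphy uniting that clade.
All ingroup taxa share the derived state '0' for C6; it defines the ingroup but does not resolve relationships within it.
C7: derived state '1' in Taxon 2 only — an autapomorphy, so it tells us nothing about relationships among taxa.
Most parsimonious ingroup topology: ((Taxon 5,((Taxon 4,Taxon 3),(Taxon 2,Taxon 1))),Taxon 7).
Taxon 7 is sister to the clade containing all other ingroup taxa, so it is the earliest-diverging (most basal) ingroup lineage.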